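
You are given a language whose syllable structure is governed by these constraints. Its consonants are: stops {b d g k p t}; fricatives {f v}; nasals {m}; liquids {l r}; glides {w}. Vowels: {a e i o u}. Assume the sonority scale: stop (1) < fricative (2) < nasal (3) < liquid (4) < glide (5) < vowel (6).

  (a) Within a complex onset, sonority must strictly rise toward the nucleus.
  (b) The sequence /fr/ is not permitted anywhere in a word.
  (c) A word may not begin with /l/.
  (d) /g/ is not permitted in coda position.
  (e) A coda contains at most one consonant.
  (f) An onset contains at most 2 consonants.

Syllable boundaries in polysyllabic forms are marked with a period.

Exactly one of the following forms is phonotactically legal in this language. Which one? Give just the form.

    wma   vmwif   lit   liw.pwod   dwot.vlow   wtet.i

wma — violates constraint (a): syllable 1 onset /wm/: /w/ (glide, 5) → /m/ (nasal, 3) does not rise → phonotactically illegal
vmwif — violates constraint (f): syllable 1 onset /vmw/ has 3 consonants (> 2) → phonotactically illegal
lit — violates constraint (c): word begins with /l/ → phonotactically illegal
liw.pwod — violates constraint (c): word begins with /l/ → phonotactically illegal
dwot.vlow — σ1 onset /dw/ (1→5 rises), coda /t/ ok; σ2 onset /vl/ (2→4 rises), coda /w/ ok → phonotactically legal
wtet.i — violates constraint (a): syllable 1 onset /wt/: /w/ (glide, 5) → /t/ (stop, 1) does not rise → phonotactically illegal

dwot.vlow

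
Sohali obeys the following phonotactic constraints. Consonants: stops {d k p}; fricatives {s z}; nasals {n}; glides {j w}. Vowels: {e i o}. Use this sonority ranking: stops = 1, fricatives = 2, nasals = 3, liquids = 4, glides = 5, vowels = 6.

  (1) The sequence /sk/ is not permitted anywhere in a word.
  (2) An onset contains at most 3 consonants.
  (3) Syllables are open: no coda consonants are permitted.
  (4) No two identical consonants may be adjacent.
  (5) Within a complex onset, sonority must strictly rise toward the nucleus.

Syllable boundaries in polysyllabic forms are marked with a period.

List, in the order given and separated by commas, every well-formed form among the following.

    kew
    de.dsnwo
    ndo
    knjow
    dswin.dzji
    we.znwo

we.znwo

kew — violates constraint 3: syllable 1 coda /w/ has 1 consonant (> 0) → ill-formed
de.dsnwo — violates constraint 2: syllable 2 onset /dsnw/ has 4 consonants (> 3) → ill-formed
ndo — violates constraint 5: syllable 1 onset /nd/: /n/ (nasal, 3) → /d/ (stop, 1) does not rise → ill-formed
knjow — violates constraint 3: syllable 1 coda /w/ has 1 consonant (> 0) → ill-formed
dswin.dzji — violates constraint 3: syllable 1 coda /n/ has 1 consonant (> 0) → ill-formed
we.znwo — σ1 onset /w/, coda /∅/ ok; σ2 onset /znw/ (2→3→5 rises), coda /∅/ ok → well-formed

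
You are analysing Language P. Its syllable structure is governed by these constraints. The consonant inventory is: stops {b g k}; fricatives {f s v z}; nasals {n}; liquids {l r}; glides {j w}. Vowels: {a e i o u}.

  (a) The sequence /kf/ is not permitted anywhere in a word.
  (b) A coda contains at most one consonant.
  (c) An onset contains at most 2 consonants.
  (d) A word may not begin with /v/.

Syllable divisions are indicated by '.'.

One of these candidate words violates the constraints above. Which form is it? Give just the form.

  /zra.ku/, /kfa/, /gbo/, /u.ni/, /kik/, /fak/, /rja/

/zra.ku/ — σ1 onset /zr/ (2C), coda /∅/ ok; σ2 onset /k/, coda /∅/ ok → licit
/kfa/ — violates constraint (a): contains banned sequence /kf/ → illicit
/gbo/ — σ1 onset /gb/ (2C), coda /∅/ ok → licit
/u.ni/ — σ1 onset /∅/, coda /∅/ ok; σ2 onset /n/, coda /∅/ ok → licit
/kik/ — σ1 onset /k/, coda /k/ ok → licit
/fak/ — σ1 onset /f/, coda /k/ ok → licit
/rja/ — σ1 onset /rj/ (2C), coda /∅/ ok → licit

/kfa/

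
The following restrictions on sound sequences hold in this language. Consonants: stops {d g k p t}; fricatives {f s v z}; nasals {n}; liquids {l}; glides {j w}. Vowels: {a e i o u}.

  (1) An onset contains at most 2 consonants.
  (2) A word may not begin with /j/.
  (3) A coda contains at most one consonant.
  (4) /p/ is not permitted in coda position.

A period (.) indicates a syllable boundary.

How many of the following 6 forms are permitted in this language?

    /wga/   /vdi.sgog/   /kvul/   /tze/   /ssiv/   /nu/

6

/wga/ — σ1 onset /wg/ (2C), coda /∅/ ok → permitted
/vdi.sgog/ — σ1 onset /vd/ (2C), coda /∅/ ok; σ2 onset /sg/ (2C), coda /g/ ok → permitted
/kvul/ — σ1 onset /kv/ (2C), coda /l/ ok → permitted
/tze/ — σ1 onset /tz/ (2C), coda /∅/ ok → permitted
/ssiv/ — σ1 onset /ss/ (2C), coda /v/ ok → permitted
/nu/ — σ1 onset /n/, coda /∅/ ok → permitted
Permitted: /wga/, /vdi.sgog/, /kvul/, /tze/, /ssiv/, /nu/ → 6.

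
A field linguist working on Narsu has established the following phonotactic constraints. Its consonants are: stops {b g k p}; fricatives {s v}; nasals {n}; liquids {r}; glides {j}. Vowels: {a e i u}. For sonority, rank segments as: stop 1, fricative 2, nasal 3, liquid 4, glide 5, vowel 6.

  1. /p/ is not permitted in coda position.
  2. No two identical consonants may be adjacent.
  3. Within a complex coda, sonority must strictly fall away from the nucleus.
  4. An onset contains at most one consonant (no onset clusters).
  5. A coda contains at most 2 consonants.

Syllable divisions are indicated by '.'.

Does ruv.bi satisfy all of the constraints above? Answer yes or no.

ruv.bi — σ1 onset /r/, coda /v/ ok; σ2 onset /b/, coda /∅/ ok → well-formed

yes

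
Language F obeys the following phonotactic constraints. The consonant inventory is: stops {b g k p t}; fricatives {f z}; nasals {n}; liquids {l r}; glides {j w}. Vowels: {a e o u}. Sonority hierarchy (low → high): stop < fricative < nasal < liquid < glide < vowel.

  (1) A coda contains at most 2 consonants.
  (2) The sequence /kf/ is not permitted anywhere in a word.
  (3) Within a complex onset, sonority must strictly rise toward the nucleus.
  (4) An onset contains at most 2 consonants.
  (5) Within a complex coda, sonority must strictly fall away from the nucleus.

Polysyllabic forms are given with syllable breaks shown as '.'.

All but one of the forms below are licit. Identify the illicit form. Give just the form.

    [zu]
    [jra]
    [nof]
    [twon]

[zu] — σ1 onset /z/, coda /∅/ ok → licit
[jra] — violates constraint 3: syllable 1 onset /jr/: /j/ (glide, 5) → /r/ (liquid, 4) does not rise → illicit
[nof] — σ1 onset /n/, coda /f/ ok → licit
[twon] — σ1 onset /tw/ (1→5 rises), coda /n/ ok → licit

[jra]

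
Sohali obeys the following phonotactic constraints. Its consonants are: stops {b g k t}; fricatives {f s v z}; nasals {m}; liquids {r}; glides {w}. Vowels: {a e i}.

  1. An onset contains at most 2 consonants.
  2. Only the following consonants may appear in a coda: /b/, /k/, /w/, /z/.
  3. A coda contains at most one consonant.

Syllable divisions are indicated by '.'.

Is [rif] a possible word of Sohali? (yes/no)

[rif] — violates constraint 2: syllable 1 coda contains /f/, which is not a licensed coda consonant → not permitted

no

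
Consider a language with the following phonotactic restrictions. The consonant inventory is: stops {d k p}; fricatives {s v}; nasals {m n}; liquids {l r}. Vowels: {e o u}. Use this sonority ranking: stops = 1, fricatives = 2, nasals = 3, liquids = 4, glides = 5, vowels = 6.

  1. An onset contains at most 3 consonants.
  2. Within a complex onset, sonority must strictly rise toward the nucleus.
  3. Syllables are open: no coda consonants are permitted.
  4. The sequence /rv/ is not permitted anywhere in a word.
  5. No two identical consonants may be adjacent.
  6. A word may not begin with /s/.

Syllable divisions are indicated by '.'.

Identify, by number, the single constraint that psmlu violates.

psmlu: syllable 1 onset /psml/ has 4 consonants (> 3).
This is a violation of constraint 1: "An onset contains at most 3 consonants."
The remaining constraints (2, 3, 4, 5, 6) are satisfied.

1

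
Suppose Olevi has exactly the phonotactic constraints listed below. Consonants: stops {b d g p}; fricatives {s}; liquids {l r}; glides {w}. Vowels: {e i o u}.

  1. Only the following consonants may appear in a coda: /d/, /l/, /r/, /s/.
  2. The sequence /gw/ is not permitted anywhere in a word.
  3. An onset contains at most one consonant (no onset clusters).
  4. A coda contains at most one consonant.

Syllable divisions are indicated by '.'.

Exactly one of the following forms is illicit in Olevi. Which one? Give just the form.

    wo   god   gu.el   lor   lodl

lodl

wo — σ1 onset /w/, coda /∅/ ok → licit
god — σ1 onset /g/, coda /d/ ok → licit
gu.el — σ1 onset /g/, coda /∅/ ok; σ2 onset /∅/, coda /l/ ok → licit
lor — σ1 onset /l/, coda /r/ ok → licit
lodl — violates constraint 4: syllable 1 coda /dl/ has 2 consonants (> 1) → illicit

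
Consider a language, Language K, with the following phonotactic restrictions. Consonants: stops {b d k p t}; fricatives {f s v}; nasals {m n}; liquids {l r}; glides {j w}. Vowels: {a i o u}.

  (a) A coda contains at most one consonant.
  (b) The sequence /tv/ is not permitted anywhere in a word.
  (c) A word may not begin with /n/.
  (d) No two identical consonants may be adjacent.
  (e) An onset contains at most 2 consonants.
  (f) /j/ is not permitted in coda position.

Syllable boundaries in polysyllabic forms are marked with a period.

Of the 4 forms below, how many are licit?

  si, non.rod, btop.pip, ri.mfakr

si — σ1 onset /s/, coda /∅/ ok → licit
non.rod — violates constraint (c): word begins with /n/ → illicit
btop.pip — violates constraint (d): adjacent identical consonants /pp/ → illicit
ri.mfakr — violates constraint (a): syllable 2 coda /kr/ has 2 consonants (> 1) → illicit
Licit: si → 1.

1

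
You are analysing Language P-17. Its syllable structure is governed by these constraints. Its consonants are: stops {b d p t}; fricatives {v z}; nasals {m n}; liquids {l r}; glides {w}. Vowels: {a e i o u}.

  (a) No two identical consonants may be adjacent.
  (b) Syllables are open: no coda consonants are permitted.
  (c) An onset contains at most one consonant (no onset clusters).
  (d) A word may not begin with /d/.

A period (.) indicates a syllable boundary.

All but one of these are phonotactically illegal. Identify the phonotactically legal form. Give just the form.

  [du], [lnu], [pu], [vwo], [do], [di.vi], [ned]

[pu]

[du] — violates constraint (d): word begins with /d/ → phonotactically illegal
[lnu] — violates constraint (c): syllable 1 onset /ln/ has 2 consonants (> 1) → phonotactically illegal
[pu] — σ1 onset /p/, coda /∅/ ok → phonotactically legal
[vwo] — violates constraint (c): syllable 1 onset /vw/ has 2 consonants (> 1) → phonotactically illegal
[do] — violates constraint (d): word begins with /d/ → phonotactically illegal
[di.vi] — violates constraint (d): word begins with /d/ → phonotactically illegal
[ned] — violates constraint (b): syllable 1 coda /d/ has 1 consonant (> 0) → phonotactically illegal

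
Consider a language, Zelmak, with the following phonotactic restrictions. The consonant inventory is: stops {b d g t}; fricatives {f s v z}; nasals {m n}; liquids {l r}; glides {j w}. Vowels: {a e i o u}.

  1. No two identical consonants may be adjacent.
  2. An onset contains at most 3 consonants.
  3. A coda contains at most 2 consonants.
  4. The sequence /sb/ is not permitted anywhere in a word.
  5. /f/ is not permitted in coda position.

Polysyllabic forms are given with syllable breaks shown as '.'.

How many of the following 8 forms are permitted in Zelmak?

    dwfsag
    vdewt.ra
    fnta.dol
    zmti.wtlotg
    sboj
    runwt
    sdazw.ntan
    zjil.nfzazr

5

dwfsag — violates constraint 2: syllable 1 onset /dwfs/ has 4 consonants (> 3) → not permitted
vdewt.ra — σ1 onset /vd/ (2C), coda /wt/ (2C) ok; σ2 onset /r/, coda /∅/ ok → permitted
fnta.dol — σ1 onset /fnt/ (3C), coda /∅/ ok; σ2 onset /d/, coda /l/ ok → permitted
zmti.wtlotg — σ1 onset /zmt/ (3C), coda /∅/ ok; σ2 onset /wtl/ (3C), coda /tg/ (2C) ok → permitted
sboj — violates constraint 4: contains banned sequence /sb/ → not permitted
runwt — violates constraint 3: syllable 1 coda /nwt/ has 3 consonants (> 2) → not permitted
sdazw.ntan — σ1 onset /sd/ (2C), coda /zw/ (2C) ok; σ2 onset /nt/ (2C), coda /n/ ok → permitted
zjil.nfzazr — σ1 onset /zj/ (2C), coda /l/ ok; σ2 onset /nfz/ (3C), coda /zr/ (2C) ok → permitted
Permitted: vdewt.ra, fnta.dol, zmti.wtlotg, sdazw.ntan, zjil.nfzazr → 5.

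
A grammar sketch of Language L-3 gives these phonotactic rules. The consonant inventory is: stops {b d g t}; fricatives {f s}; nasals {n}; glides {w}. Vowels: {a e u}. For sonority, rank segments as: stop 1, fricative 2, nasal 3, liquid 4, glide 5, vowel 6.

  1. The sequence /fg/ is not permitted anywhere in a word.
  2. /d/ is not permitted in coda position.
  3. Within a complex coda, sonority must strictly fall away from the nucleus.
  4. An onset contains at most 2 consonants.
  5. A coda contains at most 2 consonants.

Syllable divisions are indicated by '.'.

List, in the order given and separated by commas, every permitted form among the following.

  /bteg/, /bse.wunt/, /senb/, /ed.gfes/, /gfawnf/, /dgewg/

/bteg/, /bse.wunt/, /senb/, /dgewg/

/bteg/ — σ1 onset /bt/ (2C), coda /g/ ok → permitted
/bse.wunt/ — σ1 onset /bs/ (2C), coda /∅/ ok; σ2 onset /w/, coda /nt/ (3→1 falls) ok → permitted
/senb/ — σ1 onset /s/, coda /nb/ (3→1 falls) ok → permitted
/ed.gfes/ — violates constraint 2: syllable 1 coda contains /d/ → not permitted
/gfawnf/ — violates constraint 5: syllable 1 coda /wnf/ has 3 consonants (> 2) → not permitted
/dgewg/ — σ1 onset /dg/ (2C), coda /wg/ (5→1 falls) ok → permitted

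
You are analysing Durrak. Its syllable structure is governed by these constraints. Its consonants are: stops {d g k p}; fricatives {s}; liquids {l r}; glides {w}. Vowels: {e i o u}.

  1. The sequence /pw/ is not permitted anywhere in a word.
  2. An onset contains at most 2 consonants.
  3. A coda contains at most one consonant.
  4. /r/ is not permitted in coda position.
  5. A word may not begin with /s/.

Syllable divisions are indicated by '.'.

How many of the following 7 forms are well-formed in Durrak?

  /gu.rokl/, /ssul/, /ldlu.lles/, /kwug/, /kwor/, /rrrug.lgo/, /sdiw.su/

1

/gu.rokl/ — violates constraint 3: syllable 2 coda /kl/ has 2 consonants (> 1) → ill-formed
/ssul/ — violates constraint 5: word begins with /s/ → ill-formed
/ldlu.lles/ — violates constraint 2: syllable 1 onset /ldl/ has 3 consonants (> 2) → ill-formed
/kwug/ — σ1 onset /kw/ (2C), coda /g/ ok → well-formed
/kwor/ — violates constraint 4: syllable 1 coda contains /r/ → ill-formed
/rrrug.lgo/ — violates constraint 2: syllable 1 onset /rrr/ has 3 consonants (> 2) → ill-formed
/sdiw.su/ — violates constraint 5: word begins with /s/ → ill-formed
Well-formed: /kwug/ → 1.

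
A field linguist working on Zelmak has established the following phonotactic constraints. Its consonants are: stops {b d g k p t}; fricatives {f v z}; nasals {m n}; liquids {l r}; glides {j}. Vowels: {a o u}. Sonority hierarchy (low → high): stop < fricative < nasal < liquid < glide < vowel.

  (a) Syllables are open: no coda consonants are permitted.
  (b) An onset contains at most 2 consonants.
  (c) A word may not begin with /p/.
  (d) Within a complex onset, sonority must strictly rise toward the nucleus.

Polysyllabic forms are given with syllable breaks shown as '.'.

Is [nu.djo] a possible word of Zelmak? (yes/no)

yes

[nu.djo] — σ1 onset /n/, coda /∅/ ok; σ2 onset /dj/ (1→5 rises), coda /∅/ ok → well-formed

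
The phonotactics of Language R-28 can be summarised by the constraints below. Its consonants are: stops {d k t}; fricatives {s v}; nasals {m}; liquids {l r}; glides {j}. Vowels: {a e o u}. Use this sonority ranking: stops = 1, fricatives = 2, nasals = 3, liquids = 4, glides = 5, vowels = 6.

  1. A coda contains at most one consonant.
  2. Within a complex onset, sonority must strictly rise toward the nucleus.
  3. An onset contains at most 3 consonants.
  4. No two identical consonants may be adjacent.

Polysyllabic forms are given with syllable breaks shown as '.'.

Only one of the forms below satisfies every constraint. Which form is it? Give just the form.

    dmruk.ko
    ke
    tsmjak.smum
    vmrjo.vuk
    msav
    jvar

dmruk.ko — violates constraint 4: adjacent identical consonants /kk/ → not permitted
ke — σ1 onset /k/, coda /∅/ ok → permitted
tsmjak.smum — violates constraint 3: syllable 1 onset /tsmj/ has 4 consonants (> 3) → not permitted
vmrjo.vuk — violates constraint 3: syllable 1 onset /vmrj/ has 4 consonants (> 3) → not permitted
msav — violates constraint 2: syllable 1 onset /ms/: /m/ (nasal, 3) → /s/ (fricative, 2) does not rise → not permitted
jvar — violates constraint 2: syllable 1 onset /jv/: /j/ (glide, 5) → /v/ (fricative, 2) does not rise → not permitted

ke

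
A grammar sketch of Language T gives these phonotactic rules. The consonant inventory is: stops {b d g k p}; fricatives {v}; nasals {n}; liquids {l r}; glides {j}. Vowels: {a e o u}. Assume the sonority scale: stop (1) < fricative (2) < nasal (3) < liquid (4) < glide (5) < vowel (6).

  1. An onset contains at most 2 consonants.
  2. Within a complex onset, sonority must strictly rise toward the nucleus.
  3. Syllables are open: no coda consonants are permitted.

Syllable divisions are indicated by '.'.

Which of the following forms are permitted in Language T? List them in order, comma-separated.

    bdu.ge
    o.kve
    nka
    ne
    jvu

bdu.ge — violates constraint 2: syllable 1 onset /bd/: /b/ (stop, 1) → /d/ (stop, 1) does not rise → not permitted
o.kve — σ1 onset /∅/, coda /∅/ ok; σ2 onset /kv/ (1→2 rises), coda /∅/ ok → permitted
nka — violates constraint 2: syllable 1 onset /nk/: /n/ (nasal, 3) → /k/ (stop, 1) does not rise → not permitted
ne — σ1 onset /n/, coda /∅/ ok → permitted
jvu — violates constraint 2: syllable 1 onset /jv/: /j/ (glide, 5) → /v/ (fricative, 2) does not rise → not permitted

o.kve, ne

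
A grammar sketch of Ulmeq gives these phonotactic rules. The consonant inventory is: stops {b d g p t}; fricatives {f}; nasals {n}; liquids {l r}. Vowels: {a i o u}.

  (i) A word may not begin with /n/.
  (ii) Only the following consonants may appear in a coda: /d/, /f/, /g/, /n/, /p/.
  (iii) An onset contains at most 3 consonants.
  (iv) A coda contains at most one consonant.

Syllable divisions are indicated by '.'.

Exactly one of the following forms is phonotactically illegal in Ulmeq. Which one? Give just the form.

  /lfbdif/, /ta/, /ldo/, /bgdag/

/lfbdif/

/lfbdif/ — violates constraint (iii): syllable 1 onset /lfbd/ has 4 consonants (> 3) → phonotactically illegal
/ta/ — σ1 onset /t/, coda /∅/ ok → phonotactically legal
/ldo/ — σ1 onset /ld/ (2C), coda /∅/ ok → phonotactically legal
/bgdag/ — σ1 onset /bgd/ (3C), coda /g/ ok → phonotactically legal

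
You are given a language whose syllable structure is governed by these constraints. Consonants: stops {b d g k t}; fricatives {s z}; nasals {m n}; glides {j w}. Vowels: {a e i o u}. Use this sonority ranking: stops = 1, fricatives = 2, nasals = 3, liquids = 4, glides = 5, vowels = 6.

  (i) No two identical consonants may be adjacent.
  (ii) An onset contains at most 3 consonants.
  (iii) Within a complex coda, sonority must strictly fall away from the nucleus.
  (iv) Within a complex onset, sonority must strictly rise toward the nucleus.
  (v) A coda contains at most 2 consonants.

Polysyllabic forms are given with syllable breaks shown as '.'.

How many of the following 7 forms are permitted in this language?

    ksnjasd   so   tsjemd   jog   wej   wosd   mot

6

ksnjasd — violates constraint (ii): syllable 1 onset /ksnj/ has 4 consonants (> 3) → not permitted
so — σ1 onset /s/, coda /∅/ ok → permitted
tsjemd — σ1 onset /tsj/ (1→2→5 rises), coda /md/ (3→1 falls) ok → permitted
jog — σ1 onset /j/, coda /g/ ok → permitted
wej — σ1 onset /w/, coda /j/ ok → permitted
wosd — σ1 onset /w/, coda /sd/ (2→1 falls) ok → permitted
mot — σ1 onset /m/, coda /t/ ok → permitted
Permitted: so, tsjemd, jog, wej, wosd, mot → 6.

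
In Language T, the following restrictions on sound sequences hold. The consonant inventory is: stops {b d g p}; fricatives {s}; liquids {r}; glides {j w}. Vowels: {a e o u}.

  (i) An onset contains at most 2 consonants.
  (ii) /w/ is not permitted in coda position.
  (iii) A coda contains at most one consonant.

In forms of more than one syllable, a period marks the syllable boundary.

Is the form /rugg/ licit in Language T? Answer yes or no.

no

/rugg/ — violates constraint (iii): syllable 1 coda /gg/ has 2 consonants (> 1) → illicit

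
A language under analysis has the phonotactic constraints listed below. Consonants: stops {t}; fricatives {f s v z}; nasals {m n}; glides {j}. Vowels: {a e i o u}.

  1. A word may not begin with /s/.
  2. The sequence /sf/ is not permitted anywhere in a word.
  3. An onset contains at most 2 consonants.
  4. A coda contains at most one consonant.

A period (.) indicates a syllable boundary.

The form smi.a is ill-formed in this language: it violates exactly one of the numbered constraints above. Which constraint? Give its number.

smi.a: word begins with /s/.
This is a violation of constraint 1: "A word may not begin with /s/."
The remaining constraints (2, 3, 4) are satisfied.

1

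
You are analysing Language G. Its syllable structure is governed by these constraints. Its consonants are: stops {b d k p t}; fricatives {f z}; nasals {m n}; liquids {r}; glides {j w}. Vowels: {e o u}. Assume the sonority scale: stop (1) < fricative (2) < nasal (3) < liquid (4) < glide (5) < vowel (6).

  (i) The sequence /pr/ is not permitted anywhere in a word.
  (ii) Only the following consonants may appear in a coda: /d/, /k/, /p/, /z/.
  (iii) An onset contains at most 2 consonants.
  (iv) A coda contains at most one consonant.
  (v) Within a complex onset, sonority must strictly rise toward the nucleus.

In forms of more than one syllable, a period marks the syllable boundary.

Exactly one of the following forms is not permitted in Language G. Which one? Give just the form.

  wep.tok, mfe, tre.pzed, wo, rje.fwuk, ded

mfe

wep.tok — σ1 onset /w/, coda /p/ ok; σ2 onset /t/, coda /k/ ok → permitted
mfe — violates constraint (v): syllable 1 onset /mf/: /m/ (nasal, 3) → /f/ (fricative, 2) does not rise → not permitted
tre.pzed — σ1 onset /tr/ (1→4 rises), coda /∅/ ok; σ2 onset /pz/ (1→2 rises), coda /d/ ok → permitted
wo — σ1 onset /w/, coda /∅/ ok → permitted
rje.fwuk — σ1 onset /rj/ (4→5 rises), coda /∅/ ok; σ2 onset /fw/ (2→5 rises), coda /k/ ok → permitted
ded — σ1 onset /d/, coda /d/ ok → permitted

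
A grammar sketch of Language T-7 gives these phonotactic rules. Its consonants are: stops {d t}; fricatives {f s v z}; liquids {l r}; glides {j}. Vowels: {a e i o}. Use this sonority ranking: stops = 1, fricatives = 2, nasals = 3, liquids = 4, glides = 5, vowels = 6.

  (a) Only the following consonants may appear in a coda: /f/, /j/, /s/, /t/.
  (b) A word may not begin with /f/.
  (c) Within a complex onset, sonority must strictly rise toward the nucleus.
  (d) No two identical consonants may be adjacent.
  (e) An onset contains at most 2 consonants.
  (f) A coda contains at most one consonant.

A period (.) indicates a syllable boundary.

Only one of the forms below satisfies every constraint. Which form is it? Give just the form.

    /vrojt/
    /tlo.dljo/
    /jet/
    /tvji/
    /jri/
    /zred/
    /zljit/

/vrojt/ — violates constraint (f): syllable 1 coda /jt/ has 2 consonants (> 1) → ill-formed
/tlo.dljo/ — violates constraint (e): syllable 2 onset /dlj/ has 3 consonants (> 2) → ill-formed
/jet/ — σ1 onset /j/, coda /t/ ok → well-formed
/tvji/ — violates constraint (e): syllable 1 onset /tvj/ has 3 consonants (> 2) → ill-formed
/jri/ — violates constraint (c): syllable 1 onset /jr/: /j/ (glide, 5) → /r/ (liquid, 4) does not rise → ill-formed
/zred/ — violates constraint (a): syllable 1 coda contains /d/, which is not a licensed coda consonant → ill-formed
/zljit/ — violates constraint (e): syllable 1 onset /zlj/ has 3 consonants (> 2) → ill-formed

/jet/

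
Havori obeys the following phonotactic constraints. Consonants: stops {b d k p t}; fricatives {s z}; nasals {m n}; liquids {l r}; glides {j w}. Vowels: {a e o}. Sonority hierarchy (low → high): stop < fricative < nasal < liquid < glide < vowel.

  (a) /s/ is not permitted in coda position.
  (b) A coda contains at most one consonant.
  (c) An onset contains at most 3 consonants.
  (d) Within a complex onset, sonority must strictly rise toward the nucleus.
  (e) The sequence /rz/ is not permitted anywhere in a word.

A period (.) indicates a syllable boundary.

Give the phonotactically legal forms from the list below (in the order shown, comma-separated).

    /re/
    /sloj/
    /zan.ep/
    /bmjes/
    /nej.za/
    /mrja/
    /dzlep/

/re/, /sloj/, /zan.ep/, /nej.za/, /mrja/, /dzlep/

/re/ — σ1 onset /r/, coda /∅/ ok → phonotactically legal
/sloj/ — σ1 onset /sl/ (2→4 rises), coda /j/ ok → phonotactically legal
/zan.ep/ — σ1 onset /z/, coda /n/ ok; σ2 onset /∅/, coda /p/ ok → phonotactically legal
/bmjes/ — violates constraint (a): syllable 1 coda contains /s/ → phonotactically illegal
/nej.za/ — σ1 onset /n/, coda /j/ ok; σ2 onset /z/, coda /∅/ ok → phonotactically legal
/mrja/ — σ1 onset /mrj/ (3→4→5 rises), coda /∅/ ok → phonotactically legal
/dzlep/ — σ1 onset /dzl/ (1→2→4 rises), coda /p/ ok → phonotactically legal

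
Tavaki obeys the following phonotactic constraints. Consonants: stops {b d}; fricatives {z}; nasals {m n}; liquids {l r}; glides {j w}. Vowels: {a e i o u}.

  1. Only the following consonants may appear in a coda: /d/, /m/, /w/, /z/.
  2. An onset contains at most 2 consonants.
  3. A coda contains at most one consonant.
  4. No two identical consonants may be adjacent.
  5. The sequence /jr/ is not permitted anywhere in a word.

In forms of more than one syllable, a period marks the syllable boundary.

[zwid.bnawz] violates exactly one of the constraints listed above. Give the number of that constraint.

3

[zwid.bnawz]: syllable 2 coda /wz/ has 2 consonants (> 1).
This is a violation of constraint 3: "A coda contains at most one consonant."
The remaining constraints (1, 2, 4, 5) are satisfied.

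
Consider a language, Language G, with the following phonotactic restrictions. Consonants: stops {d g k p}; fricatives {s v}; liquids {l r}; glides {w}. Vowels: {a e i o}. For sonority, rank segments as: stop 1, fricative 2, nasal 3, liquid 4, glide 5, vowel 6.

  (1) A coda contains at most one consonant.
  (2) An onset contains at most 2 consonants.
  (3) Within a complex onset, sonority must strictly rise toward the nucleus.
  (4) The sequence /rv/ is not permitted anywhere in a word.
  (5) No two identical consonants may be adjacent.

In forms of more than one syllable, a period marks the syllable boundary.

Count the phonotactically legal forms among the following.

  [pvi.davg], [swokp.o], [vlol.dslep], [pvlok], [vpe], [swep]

[pvi.davg] — violates constraint 1: syllable 2 coda /vg/ has 2 consonants (> 1) → phonotactically illegal
[swokp.o] — violates constraint 1: syllable 1 coda /kp/ has 2 consonants (> 1) → phonotactically illegal
[vlol.dslep] — violates constraint 2: syllable 2 onset /dsl/ has 3 consonants (> 2) → phonotactically illegal
[pvlok] — violates constraint 2: syllable 1 onset /pvl/ has 3 consonants (> 2) → phonotactically illegal
[vpe] — violates constraint 3: syllable 1 onset /vp/: /v/ (fricative, 2) → /p/ (stop, 1) does not rise → phonotactically illegal
[swep] — σ1 onset /sw/ (2→5 rises), coda /p/ ok → phonotactically legal
Phonotactically legal: [swep] → 1.

1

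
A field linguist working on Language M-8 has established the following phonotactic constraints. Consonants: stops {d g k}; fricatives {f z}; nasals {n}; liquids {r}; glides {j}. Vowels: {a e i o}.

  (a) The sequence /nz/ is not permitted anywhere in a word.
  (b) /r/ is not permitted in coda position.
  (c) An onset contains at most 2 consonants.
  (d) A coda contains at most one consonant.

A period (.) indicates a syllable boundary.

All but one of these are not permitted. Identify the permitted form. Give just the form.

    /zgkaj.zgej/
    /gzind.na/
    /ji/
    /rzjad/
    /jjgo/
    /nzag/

/ji/

/zgkaj.zgej/ — violates constraint (c): syllable 1 onset /zgk/ has 3 consonants (> 2) → not permitted
/gzind.na/ — violates constraint (d): syllable 1 coda /nd/ has 2 consonants (> 1) → not permitted
/ji/ — σ1 onset /j/, coda /∅/ ok → permitted
/rzjad/ — violates constraint (c): syllable 1 onset /rzj/ has 3 consonants (> 2) → not permitted
/jjgo/ — violates constraint (c): syllable 1 onset /jjg/ has 3 consonants (> 2) → not permitted
/nzag/ — violates constraint (a): contains banned sequence /nz/ → not permitted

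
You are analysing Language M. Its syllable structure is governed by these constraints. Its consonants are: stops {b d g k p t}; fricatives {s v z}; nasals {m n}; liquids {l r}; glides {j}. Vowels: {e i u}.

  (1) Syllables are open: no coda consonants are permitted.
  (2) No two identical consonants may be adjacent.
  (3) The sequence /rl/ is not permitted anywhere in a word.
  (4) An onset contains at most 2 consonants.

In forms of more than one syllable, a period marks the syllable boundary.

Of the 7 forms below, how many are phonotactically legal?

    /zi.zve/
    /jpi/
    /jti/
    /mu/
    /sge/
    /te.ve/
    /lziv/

/zi.zve/ — σ1 onset /z/, coda /∅/ ok; σ2 onset /zv/ (2C), coda /∅/ ok → phonotactically legal
/jpi/ — σ1 onset /jp/ (2C), coda /∅/ ok → phonotactically legal
/jti/ — σ1 onset /jt/ (2C), coda /∅/ ok → phonotactically legal
/mu/ — σ1 onset /m/, coda /∅/ ok → phonotactically legal
/sge/ — σ1 onset /sg/ (2C), coda /∅/ ok → phonotactically legal
/te.ve/ — σ1 onset /t/, coda /∅/ ok; σ2 onset /v/, coda /∅/ ok → phonotactically legal
/lziv/ — violates constraint 1: syllable 1 coda /v/ has 1 consonant (> 0) → phonotactically illegal
Phonotactically legal: /zi.zve/, /jpi/, /jti/, /mu/, /sge/, /te.ve/ → 6.

6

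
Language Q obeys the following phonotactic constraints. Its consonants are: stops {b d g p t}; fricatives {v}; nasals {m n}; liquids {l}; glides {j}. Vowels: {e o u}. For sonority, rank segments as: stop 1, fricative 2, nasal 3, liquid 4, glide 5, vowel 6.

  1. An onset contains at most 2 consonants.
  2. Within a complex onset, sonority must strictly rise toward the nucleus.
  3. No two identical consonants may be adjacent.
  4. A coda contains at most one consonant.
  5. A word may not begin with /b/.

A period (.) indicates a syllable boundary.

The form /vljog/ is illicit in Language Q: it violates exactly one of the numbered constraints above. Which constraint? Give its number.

/vljog/: syllable 1 onset /vlj/ has 3 consonants (> 2).
This is a violation of constraint 1: "An onset contains at most 2 consonants."
The remaining constraints (2, 3, 4, 5) are satisfied.

1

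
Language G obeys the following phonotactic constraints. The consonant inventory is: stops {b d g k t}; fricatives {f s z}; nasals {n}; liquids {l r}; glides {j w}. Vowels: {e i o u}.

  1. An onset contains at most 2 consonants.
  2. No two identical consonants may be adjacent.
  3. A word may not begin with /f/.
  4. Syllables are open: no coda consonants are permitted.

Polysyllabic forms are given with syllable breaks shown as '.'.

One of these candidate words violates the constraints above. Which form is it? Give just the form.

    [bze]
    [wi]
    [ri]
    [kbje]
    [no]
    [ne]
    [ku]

[bze] — σ1 onset /bz/ (2C), coda /∅/ ok → licit
[wi] — σ1 onset /w/, coda /∅/ ok → licit
[ri] — σ1 onset /r/, coda /∅/ ok → licit
[kbje] — violates constraint 1: syllable 1 onset /kbj/ has 3 consonants (> 2) → illicit
[no] — σ1 onset /n/, coda /∅/ ok → licit
[ne] — σ1 onset /n/, coda /∅/ ok → licit
[ku] — σ1 onset /k/, coda /∅/ ok → licit

[kbje]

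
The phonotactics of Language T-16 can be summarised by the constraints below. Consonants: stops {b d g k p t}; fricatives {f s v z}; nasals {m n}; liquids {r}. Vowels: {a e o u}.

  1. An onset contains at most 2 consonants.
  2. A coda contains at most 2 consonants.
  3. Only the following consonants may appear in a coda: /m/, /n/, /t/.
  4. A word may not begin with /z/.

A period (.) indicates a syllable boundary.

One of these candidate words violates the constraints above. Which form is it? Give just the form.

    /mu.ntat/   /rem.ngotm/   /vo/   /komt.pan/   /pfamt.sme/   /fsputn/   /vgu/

/fsputn/

/mu.ntat/ — σ1 onset /m/, coda /∅/ ok; σ2 onset /nt/ (2C), coda /t/ ok → well-formed
/rem.ngotm/ — σ1 onset /r/, coda /m/ ok; σ2 onset /ng/ (2C), coda /tm/ (2C) ok → well-formed
/vo/ — σ1 onset /v/, coda /∅/ ok → well-formed
/komt.pan/ — σ1 onset /k/, coda /mt/ (2C) ok; σ2 onset /p/, coda /n/ ok → well-formed
/pfamt.sme/ — σ1 onset /pf/ (2C), coda /mt/ (2C) ok; σ2 onset /sm/ (2C), coda /∅/ ok → well-formed
/fsputn/ — violates constraint 1: syllable 1 onset /fsp/ has 3 consonants (> 2) → ill-formed
/vgu/ — σ1 onset /vg/ (2C), coda /∅/ ok → well-formed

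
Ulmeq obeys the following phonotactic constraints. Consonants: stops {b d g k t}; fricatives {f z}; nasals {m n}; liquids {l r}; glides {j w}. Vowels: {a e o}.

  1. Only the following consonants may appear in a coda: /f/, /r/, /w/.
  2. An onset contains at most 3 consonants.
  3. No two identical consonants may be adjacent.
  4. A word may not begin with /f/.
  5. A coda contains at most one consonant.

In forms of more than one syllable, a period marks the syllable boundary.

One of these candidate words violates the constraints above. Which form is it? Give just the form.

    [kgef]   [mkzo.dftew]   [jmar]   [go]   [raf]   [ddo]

[ddo]

[kgef] — σ1 onset /kg/ (2C), coda /f/ ok → licit
[mkzo.dftew] — σ1 onset /mkz/ (3C), coda /∅/ ok; σ2 onset /dft/ (3C), coda /w/ ok → licit
[jmar] — σ1 onset /jm/ (2C), coda /r/ ok → licit
[go] — σ1 onset /g/, coda /∅/ ok → licit
[raf] — σ1 onset /r/, coda /f/ ok → licit
[ddo] — violates constraint 3: adjacent identical consonants /dd/ → illicit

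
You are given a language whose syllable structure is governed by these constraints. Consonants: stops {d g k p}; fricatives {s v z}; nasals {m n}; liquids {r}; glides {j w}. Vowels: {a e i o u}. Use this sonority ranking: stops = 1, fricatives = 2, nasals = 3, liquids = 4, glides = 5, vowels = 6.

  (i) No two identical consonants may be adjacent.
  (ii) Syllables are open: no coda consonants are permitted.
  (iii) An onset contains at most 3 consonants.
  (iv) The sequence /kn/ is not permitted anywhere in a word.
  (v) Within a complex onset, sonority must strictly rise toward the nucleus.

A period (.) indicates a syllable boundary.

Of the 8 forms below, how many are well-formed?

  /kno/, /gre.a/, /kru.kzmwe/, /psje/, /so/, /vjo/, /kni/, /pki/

/kno/ — violates constraint (iv): contains banned sequence /kn/ → ill-formed
/gre.a/ — σ1 onset /gr/ (1→4 rises), coda /∅/ ok; σ2 onset /∅/, coda /∅/ ok → well-formed
/kru.kzmwe/ — violates constraint (iii): syllable 2 onset /kzmw/ has 4 consonants (> 3) → ill-formed
/psje/ — σ1 onset /psj/ (1→2→5 rises), coda /∅/ ok → well-formed
/so/ — σ1 onset /s/, coda /∅/ ok → well-formed
/vjo/ — σ1 onset /vj/ (2→5 rises), coda /∅/ ok → well-formed
/kni/ — violates constraint (iv): contains banned sequence /kn/ → ill-formed
/pki/ — violates constraint (v): syllable 1 onset /pk/: /p/ (stop, 1) → /k/ (stop, 1) does not rise → ill-formed
Well-formed: /gre.a/, /psje/, /so/, /vjo/ → 4.

4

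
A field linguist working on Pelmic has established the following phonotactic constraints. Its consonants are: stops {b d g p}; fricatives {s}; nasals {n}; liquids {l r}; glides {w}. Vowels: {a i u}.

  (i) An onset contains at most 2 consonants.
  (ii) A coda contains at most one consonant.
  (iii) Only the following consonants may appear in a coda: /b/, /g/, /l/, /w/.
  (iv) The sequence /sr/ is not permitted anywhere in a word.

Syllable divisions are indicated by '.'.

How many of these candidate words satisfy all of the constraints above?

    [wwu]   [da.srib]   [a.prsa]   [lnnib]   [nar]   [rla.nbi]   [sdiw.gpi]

[wwu] — σ1 onset /ww/ (2C), coda /∅/ ok → phonotactically legal
[da.srib] — violates constraint (iv): contains banned sequence /sr/ → phonotactically illegal
[a.prsa] — violates constraint (i): syllable 2 onset /prs/ has 3 consonants (> 2) → phonotactically illegal
[lnnib] — violates constraint (i): syllable 1 onset /lnn/ has 3 consonants (> 2) → phonotactically illegal
[nar] — violates constraint (iii): syllable 1 coda contains /r/, which is not a licensed coda consonant → phonotactically illegal
[rla.nbi] — σ1 onset /rl/ (2C), coda /∅/ ok; σ2 onset /nb/ (2C), coda /∅/ ok → phonotactically legal
[sdiw.gpi] — σ1 onset /sd/ (2C), coda /w/ ok; σ2 onset /gp/ (2C), coda /∅/ ok → phonotactically legal
Phonotactically legal: [wwu], [rla.nbi], [sdiw.gpi] → 3.

3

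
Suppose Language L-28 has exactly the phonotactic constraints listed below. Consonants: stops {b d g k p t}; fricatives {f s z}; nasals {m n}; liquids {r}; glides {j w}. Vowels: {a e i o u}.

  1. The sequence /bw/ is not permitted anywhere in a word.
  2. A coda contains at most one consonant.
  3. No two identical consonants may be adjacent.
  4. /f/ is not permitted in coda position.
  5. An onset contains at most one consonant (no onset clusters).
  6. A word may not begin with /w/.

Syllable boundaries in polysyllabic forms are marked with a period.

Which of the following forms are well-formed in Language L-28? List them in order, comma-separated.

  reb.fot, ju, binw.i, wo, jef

reb.fot — σ1 onset /r/, coda /b/ ok; σ2 onset /f/, coda /t/ ok → well-formed
ju — σ1 onset /j/, coda /∅/ ok → well-formed
binw.i — violates constraint 2: syllable 1 coda /nw/ has 2 consonants (> 1) → ill-formed
wo — violates constraint 6: word begins with /w/ → ill-formed
jef — violates constraint 4: syllable 1 coda contains /f/ → ill-formed

reb.fot, ju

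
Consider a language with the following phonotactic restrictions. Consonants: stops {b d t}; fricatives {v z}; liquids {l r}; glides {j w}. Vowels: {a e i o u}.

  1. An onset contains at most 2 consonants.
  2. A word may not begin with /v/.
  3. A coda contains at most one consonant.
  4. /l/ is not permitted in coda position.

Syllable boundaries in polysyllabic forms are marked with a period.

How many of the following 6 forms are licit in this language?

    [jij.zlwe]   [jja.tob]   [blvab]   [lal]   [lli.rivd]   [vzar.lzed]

1

[jij.zlwe] — violates constraint 1: syllable 2 onset /zlw/ has 3 consonants (> 2) → illicit
[jja.tob] — σ1 onset /jj/ (2C), coda /∅/ ok; σ2 onset /t/, coda /b/ ok → licit
[blvab] — violates constraint 1: syllable 1 onset /blv/ has 3 consonants (> 2) → illicit
[lal] — violates constraint 4: syllable 1 coda contains /l/ → illicit
[lli.rivd] — violates constraint 3: syllable 2 coda /vd/ has 2 consonants (> 1) → illicit
[vzar.lzed] — violates constraint 2: word begins with /v/ → illicit
Licit: [jja.tob] → 1.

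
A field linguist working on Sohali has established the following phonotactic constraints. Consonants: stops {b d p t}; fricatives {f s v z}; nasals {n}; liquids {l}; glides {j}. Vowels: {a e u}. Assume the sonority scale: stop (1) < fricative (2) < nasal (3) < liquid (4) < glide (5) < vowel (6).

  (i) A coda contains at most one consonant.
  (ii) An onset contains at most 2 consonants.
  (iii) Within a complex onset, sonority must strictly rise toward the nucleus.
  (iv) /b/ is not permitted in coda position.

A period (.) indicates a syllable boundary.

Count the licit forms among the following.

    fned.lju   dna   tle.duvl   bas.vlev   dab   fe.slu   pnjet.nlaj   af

5

fned.lju — σ1 onset /fn/ (2→3 rises), coda /d/ ok; σ2 onset /lj/ (4→5 rises), coda /∅/ ok → licit
dna — σ1 onset /dn/ (1→3 rises), coda /∅/ ok → licit
tle.duvl — violates constraint (i): syllable 2 coda /vl/ has 2 consonants (> 1) → illicit
bas.vlev — σ1 onset /b/, coda /s/ ok; σ2 onset /vl/ (2→4 rises), coda /v/ ok → licit
dab — violates constraint (iv): syllable 1 coda contains /b/ → illicit
fe.slu — σ1 onset /f/, coda /∅/ ok; σ2 onset /sl/ (2→4 rises), coda /∅/ ok → licit
pnjet.nlaj — violates constraint (ii): syllable 1 onset /pnj/ has 3 consonants (> 2) → illicit
af — σ1 onset /∅/, coda /f/ ok → licit
Licit: fned.lju, dna, bas.vlev, fe.slu, af → 5.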